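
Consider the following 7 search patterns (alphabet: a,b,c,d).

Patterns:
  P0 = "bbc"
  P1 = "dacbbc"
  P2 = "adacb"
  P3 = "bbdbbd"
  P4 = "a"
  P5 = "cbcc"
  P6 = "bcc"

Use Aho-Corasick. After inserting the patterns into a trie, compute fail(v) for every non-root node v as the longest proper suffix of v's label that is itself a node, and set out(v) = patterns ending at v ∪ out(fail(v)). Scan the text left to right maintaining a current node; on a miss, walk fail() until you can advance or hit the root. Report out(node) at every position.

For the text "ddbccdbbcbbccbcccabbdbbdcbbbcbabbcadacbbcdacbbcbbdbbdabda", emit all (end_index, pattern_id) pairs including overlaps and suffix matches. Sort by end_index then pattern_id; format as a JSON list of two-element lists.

Construct AC machine:
Trie (insert patterns):
  0='ε' goto a→10 b→1 c→19 d→4
  1='b' goto b→2 c→23
  2='bb' goto c→3 d→15
  3='bbc' goto ·  [P0 ends]
  4='d' goto a→5
  5='da' goto c→6
  6='dac' goto b→7
  7='dacb' goto b→8
  8='dacbb' goto c→9
  9='dacbbc' goto ·  [P1 ends]
  10='a' goto d→11  [P4 ends]
  11='ad' goto a→12
  12='ada' goto c→13
  13='adac' goto b→14
  14='adacb' goto ·  [P2 ends]
  15='bbd' goto b→16
  16='bbdb' goto b→17
  17='bbdbb' goto d→18
  18='bbdbbd' goto ·  [P3 ends]
  19='c' goto b→20
  20='cb' goto c→21
  21='cbc' goto c→22
  22='cbcc' goto ·  [P5 ends]
  23='bc' goto c→24
  24='bcc' goto ·  [P6 ends]

BFS fail/out derivation:
  n1('b'): parent n0 fail=0; on 'b' 0 → fail=0;  out ∅∪∅=∅
  n4('d'): parent n0 fail=0; on 'd' 0 → fail=0;  out ∅∪∅=∅
  n10('a'): parent n0 fail=0; on 'a' 0 → fail=0;  out {4}∪∅={4}
  n19('c'): parent n0 fail=0; on 'c' 0 → fail=0;  out ∅∪∅=∅
  n2('bb'): parent n1 fail=0; on 'b' 0 → fail=1;  out ∅∪∅=∅
  n5('da'): parent n4 fail=0; on 'a' 0 → fail=10;  out ∅∪{4}={4}
  n11('ad'): parent n10 fail=0; on 'd' 0 → fail=4;  out ∅∪∅=∅
  n20('cb'): parent n19 fail=0; on 'b' 0 → fail=1;  out ∅∪∅=∅
  n23('bc'): parent n1 fail=0; on 'c' 0 → fail=19;  out ∅∪∅=∅
  n3('bbc'): parent n2 fail=1; on 'c' 1 → fail=23;  out {0}∪∅={0}
  n6('dac'): parent n5 fail=10; on 'c' 10→0 → fail=19;  out ∅∪∅=∅
  n12('ada'): parent n11 fail=4; on 'a' 4 → fail=5;  out ∅∪{4}={4}
  n15('bbd'): parent n2 fail=1; on 'd' 1→0 → fail=4;  out ∅∪∅=∅
  n21('cbc'): parent n20 fail=1; on 'c' 1 → fail=23;  out ∅∪∅=∅
  n24('bcc'): parent n23 fail=19; on 'c' 19→0 → fail=19;  out {6}∪∅={6}
  n7('dacb'): parent n6 fail=19; on 'b' 19 → fail=20;  out ∅∪∅=∅
  n13('adac'): parent n12 fail=5; on 'c' 5 → fail=6;  out ∅∪∅=∅
  n16('bbdb'): parent n15 fail=4; on 'b' 4→0 → fail=1;  out ∅∪∅=∅
  n22('cbcc'): parent n21 fail=23; on 'c' 23 → fail=24;  out {5}∪{6}={5,6}
  n8('dacbb'): parent n7 fail=20; on 'b' 20→1 → fail=2;  out ∅∪∅=∅
  n14('adacb'): parent n13 fail=6; on 'b' 6 → fail=7;  out {2}∪∅={2}
  n17('bbdbb'): parent n16 fail=1; on 'b' 1 → fail=2;  out ∅∪∅=∅
  n9('dacbbc'): parent n8 fail=2; on 'c' 2 → fail=3;  out {1}∪{0}={0,1}
  n18('bbdbbd'): parent n17 fail=2; on 'd' 2 → fail=15;  out {3}∪∅={3}

Run:
pos 0 'd': at 4
pos 1 'd': at 4 (via fail)
pos 2 'b': at 1 (via fail)
pos 3 'c': at 23
pos 4 'c': at 24  ** P6@[2:4]
pos 5 'd': at 4 (via fail)
pos 6 'b': at 1 (via fail)
pos 7 'b': at 2
pos 8 'c': at 3  ** P0@[6:8]
pos 9 'b': at 20 (via fail)
pos 10 'b': at 2 (via fail)
pos 11 'c': at 3  ** P0@[9:11]
pos 12 'c': at 24 (via fail)  ** P6@[10:12]
pos 13 'b': at 20 (via fail)
pos 14 'c': at 21
pos 15 'c': at 22  ** P5@[12:15],P6@[13:15]
pos 16 'c': at 19 (via fail)
pos 17 'a': at 10 (via fail)  ** P4@[17:17]
pos 18 'b': at 1 (via fail)
pos 19 'b': at 2
pos 20 'd': at 15
pos 21 'b': at 16
pos 22 'b': at 17
pos 23 'd': at 18  ** P3@[18:23]
pos 24 'c': at 19 (via fail)
pos 25 'b': at 20
pos 26 'b': at 2 (via fail)
pos 27 'b': at 2 (via fail)
pos 28 'c': at 3  ** P0@[26:28]
pos 29 'b': at 20 (via fail)
pos 30 'a': at 10 (via fail)  ** P4@[30:30]
pos 31 'b': at 1 (via fail)
pos 32 'b': at 2
pos 33 'c': at 3  ** P0@[31:33]
pos 34 'a': at 10 (via fail)  ** P4@[34:34]
pos 35 'd': at 11
pos 36 'a': at 12  ** P4@[36:36]
pos 37 'c': at 13
pos 38 'b': at 14  ** P2@[34:38]
pos 39 'b': at 8 (via fail)
pos 40 'c': at 9  ** P0@[38:40],P1@[35:40]
pos 41 'd': at 4 (via fail)
pos 42 'a': at 5  ** P4@[42:42]
pos 43 'c': at 6
pos 44 'b': at 7
pos 45 'b': at 8
pos 46 'c': at 9  ** P0@[44:46],P1@[41:46]
pos 47 'b': at 20 (via fail)
pos 48 'b': at 2 (via fail)
pos 49 'd': at 15
pos 50 'b': at 16
pos 51 'b': at 17
pos 52 'd': at 18  ** P3@[47:52]
pos 53 'a': at 5 (via fail)  ** P4@[53:53]
pos 54 'b': at 1 (via fail)
pos 55 'd': at 4 (via fail)
pos 56 'a': at 5  ** P4@[56:56]

Result: [[4,6],[8,0],[11,0],[12,6],[15,5],[15,6],[17,4],[23,3],[28,0],[30,4],[33,0],[34,4],[36,4],[38,2],[40,0],[40,1],[42,4],[46,0],[46,1],[52,3],[53,4],[56,4]]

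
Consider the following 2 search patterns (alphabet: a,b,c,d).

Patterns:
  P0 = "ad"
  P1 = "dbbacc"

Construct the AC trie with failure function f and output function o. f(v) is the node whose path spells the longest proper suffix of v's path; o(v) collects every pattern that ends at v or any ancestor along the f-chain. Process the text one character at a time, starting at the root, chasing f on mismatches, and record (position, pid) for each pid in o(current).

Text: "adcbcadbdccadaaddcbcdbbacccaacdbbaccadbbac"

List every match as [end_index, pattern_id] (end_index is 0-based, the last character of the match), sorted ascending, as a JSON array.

Build:
Trie nodes:
  0='ε' goto a→1 d→3
  1='a' goto d→2
  2='ad' goto ·  [P0 ends]
  3='d' goto b→4
  4='db' goto b→5
  5='dbb' goto a→6
  6='dbba' goto c→7
  7='dbbac' goto c→8
  8='dbbacc' goto ·  [P1 ends]

BFS fail/out derivation:
  n1('a'): parent n0 fail=0; on 'a' 0 → fail=0;  out ∅∪∅=∅
  n3('d'): parent n0 fail=0; on 'd' 0 → fail=0;  out ∅∪∅=∅
  n2('ad'): parent n1 fail=0; on 'd' 0 → fail=3;  out {0}∪∅={0}
  n4('db'): parent n3 fail=0; on 'b' 0 → fail=0;  out ∅∪∅=∅
  n5('dbb'): parent n4 fail=0; on 'b' 0 → fail=0;  out ∅∪∅=∅
  n6('dbba'): parent n5 fail=0; on 'a' 0 → fail=1;  out ∅∪∅=∅
  n7('dbbac'): parent n6 fail=1; on 'c' 1→0 → fail=0;  out ∅∪∅=∅
  n8('dbbacc'): parent n7 fail=0; on 'c' 0 → fail=0;  out {1}∪∅={1}

Text stream:
pos 0 'a': at 1
pos 1 'd': at 2  ** P0@[0:1]
pos 2 'c': at 0 (fail-walked)
pos 3 'b': at 0
pos 4 'c': at 0
pos 5 'a': at 1
pos 6 'd': at 2  ** P0@[5:6]
pos 7 'b': at 4 (fail-walked)
pos 8 'd': at 3 (fail-walked)
pos 9 'c': at 0 (fail-walked)
pos 10 'c': at 0
pos 11 'a': at 1
pos 12 'd': at 2  ** P0@[11:12]
pos 13 'a': at 1 (fail-walked)
pos 14 'a': at 1 (fail-walked)
pos 15 'd': at 2  ** P0@[14:15]
pos 16 'd': at 3 (fail-walked)
pos 17 'c': at 0 (fail-walked)
pos 18 'b': at 0
pos 19 'c': at 0
pos 20 'd': at 3
pos 21 'b': at 4
pos 22 'b': at 5
pos 23 'a': at 6
pos 24 'c': at 7
pos 25 'c': at 8  ** P1@[20:25]
pos 26 'c': at 0 (fail-walked)
pos 27 'a': at 1
pos 28 'a': at 1 (fail-walked)
pos 29 'c': at 0 (fail-walked)
pos 30 'd': at 3
pos 31 'b': at 4
pos 32 'b': at 5
pos 33 'a': at 6
pos 34 'c': at 7
pos 35 'c': at 8  ** P1@[30:35]
pos 36 'a': at 1 (fail-walked)
pos 37 'd': at 2  ** P0@[36:37]
pos 38 'b': at 4 (fail-walked)
pos 39 'b': at 5
pos 40 'a': at 6
pos 41 'c': at 7

All matches (sorted): [[1,0],[6,0],[12,0],[15,0],[25,1],[35,1],[37,0]]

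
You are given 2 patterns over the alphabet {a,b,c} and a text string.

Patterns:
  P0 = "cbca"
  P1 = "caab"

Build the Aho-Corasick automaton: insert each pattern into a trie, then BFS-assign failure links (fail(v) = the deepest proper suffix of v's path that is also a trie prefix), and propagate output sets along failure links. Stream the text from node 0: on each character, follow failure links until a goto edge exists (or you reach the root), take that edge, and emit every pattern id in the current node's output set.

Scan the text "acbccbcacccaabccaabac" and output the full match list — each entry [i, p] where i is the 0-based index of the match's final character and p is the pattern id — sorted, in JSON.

Build automaton:
Trie nodes:
  0='ε' goto c→1
  1='c' goto a→5 b→2
  2='cb' goto c→3
  3='cbc' goto a→4
  4='cbca' goto ·  ←P0
  5='ca' goto a→6
  6='caa' goto b→7
  7='caab' goto ·  ←P1

Failure links (BFS by depth):
  n1('c'): parent n0 fail=0; on 'c' 0 → fail=0;  out ∅∪∅=∅
  n2('cb'): parent n1 fail=0; on 'b' 0 → fail=0;  out ∅∪∅=∅
  n5('ca'): parent n1 fail=0; on 'a' 0 → fail=0;  out ∅∪∅=∅
  n3('cbc'): parent n2 fail=0; on 'c' 0 → fail=1;  out ∅∪∅=∅
  n6('caa'): parent n5 fail=0; on 'a' 0 → fail=0;  out ∅∪∅=∅
  n4('cbca'): parent n3 fail=1; on 'a' 1 → fail=5;  out {0}∪∅={0}
  n7('caab'): parent n6 fail=0; on 'b' 0 → fail=0;  out {1}∪∅={1}

Scan:
[0] read 'a'  n0⇒n0
[1] read 'c'  n0⇒n1
[2] read 'b'  n1⇒n2
[3] read 'c'  n2⇒n3
[4] read 'c'  n3⇒n1 (fail-walked)
[5] read 'b'  n1⇒n2
[6] read 'c'  n2⇒n3
[7] read 'a'  n3⇒n4  emit P0@[4:7]
[8] read 'c'  n4⇒n1 (fail-walked)
[9] read 'c'  n1⇒n1 (fail-walked)
[10] read 'c'  n1⇒n1 (fail-walked)
[11] read 'a'  n1⇒n5
[12] read 'a'  n5⇒n6
[13] read 'b'  n6⇒n7  emit P1@[10:13]
[14] read 'c'  n7⇒n1 (fail-walked)
[15] read 'c'  n1⇒n1 (fail-walked)
[16] read 'a'  n1⇒n5
[17] read 'a'  n5⇒n6
[18] read 'b'  n6⇒n7  emit P1@[15:18]
[19] read 'a'  n7⇒n0 (fail-walked)
[20] read 'c'  n0⇒n1

Result: [[7,0],[13,1],[18,1]]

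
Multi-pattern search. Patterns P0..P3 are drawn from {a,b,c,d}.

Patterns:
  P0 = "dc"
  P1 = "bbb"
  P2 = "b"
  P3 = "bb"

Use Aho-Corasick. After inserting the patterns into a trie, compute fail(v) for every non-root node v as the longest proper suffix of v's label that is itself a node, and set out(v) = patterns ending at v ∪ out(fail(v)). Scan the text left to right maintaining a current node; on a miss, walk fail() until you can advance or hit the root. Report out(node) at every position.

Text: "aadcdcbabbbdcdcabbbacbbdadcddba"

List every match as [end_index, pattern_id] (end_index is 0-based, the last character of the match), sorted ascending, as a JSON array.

Construct AC machine:
Trie (insert patterns):
  0='ε' goto b→3 d→1
  1='d' goto c→2
  2='dc' goto ·  ←P0
  3='b' goto b→4  ←P2
  4='bb' goto b→5  ←P3
  5='bbb' goto ·  ←P1

Failure links (BFS by depth):
  fail(1) 'd': from fail(0)=0 chase 'd': 0 ⇒ 0;  out=∅∪out(0)=∅
  fail(3) 'b': from fail(0)=0 chase 'b': 0 ⇒ 0;  out={2}∪out(0)={2}
  fail(2) 'dc': from fail(1)=0 chase 'c': 0 ⇒ 0;  out={0}∪out(0)={0}
  fail(4) 'bb': from fail(3)=0 chase 'b': 0 ⇒ 3;  out={3}∪out(3)={2,3}
  fail(5) 'bbb': from fail(4)=3 chase 'b': 3 ⇒ 4;  out={1}∪out(4)={1,2,3}

Text stream:
i=0 'a': node 0→0
i=1 'a': node 0→0
i=2 'd': node 0→1
i=3 'c': node 1→2  → match P0@[2:3]
i=4 'd': node 2→1 (fail-walked)
i=5 'c': node 1→2  → match P0@[4:5]
i=6 'b': node 2→3 (fail-walked)  → match P2@[6:6]
i=7 'a': node 3→0 (fail-walked)
i=8 'b': node 0→3  → match P2@[8:8]
i=9 'b': node 3→4  → match P2@[9:9],P3@[8:9]
i=10 'b': node 4→5  → match P1@[8:10],P2@[10:10],P3@[9:10]
i=11 'd': node 5→1 (fail-walked)
i=12 'c': node 1→2  → match P0@[11:12]
i=13 'd': node 2→1 (fail-walked)
i=14 'c': node 1→2  → match P0@[13:14]
i=15 'a': node 2→0 (fail-walked)
i=16 'b': node 0→3  → match P2@[16:16]
i=17 'b': node 3→4  → match P2@[17:17],P3@[16:17]
i=18 'b': node 4→5  → match P1@[16:18],P2@[18:18],P3@[17:18]
i=19 'a': node 5→0 (fail-walked)
i=20 'c': node 0→0
i=21 'b': node 0→3  → match P2@[21:21]
i=22 'b': node 3→4  → match P2@[22:22],P3@[21:22]
i=23 'd': node 4→1 (fail-walked)
i=24 'a': node 1→0 (fail-walked)
i=25 'd': node 0→1
i=26 'c': node 1→2  → match P0@[25:26]
i=27 'd': node 2→1 (fail-walked)
i=28 'd': node 1→1 (fail-walked)
i=29 'b': node 1→3 (fail-walked)  → match P2@[29:29]
i=30 'a': node 3→0 (fail-walked)

All matches (sorted): [[3,0],[5,0],[6,2],[8,2],[9,2],[9,3],[10,1],[10,2],[10,3],[12,0],[14,0],[16,2],[17,2],[17,3],[18,1],[18,2],[18,3],[21,2],[22,2],[22,3],[26,0],[29,2]]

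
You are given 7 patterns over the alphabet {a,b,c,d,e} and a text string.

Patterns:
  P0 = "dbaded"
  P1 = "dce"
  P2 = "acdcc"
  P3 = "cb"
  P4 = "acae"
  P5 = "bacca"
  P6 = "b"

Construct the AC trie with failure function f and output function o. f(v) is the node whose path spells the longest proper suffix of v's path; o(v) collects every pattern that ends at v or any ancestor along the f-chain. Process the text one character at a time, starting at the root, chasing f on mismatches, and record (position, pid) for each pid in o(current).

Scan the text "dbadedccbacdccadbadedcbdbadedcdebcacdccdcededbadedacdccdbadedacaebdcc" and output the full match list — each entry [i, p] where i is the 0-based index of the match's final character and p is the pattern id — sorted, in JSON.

Build:
Trie (insert patterns):
  0='ε' goto a→9 b→18 c→14 d→1
  1='d' goto b→2 c→7
  2='db' goto a→3
  3='dba' goto d→4
  4='dbad' goto e→5
  5='dbade' goto d→6
  6='dbaded' goto ·  [P0 ends]
  7='dc' goto e→8
  8='dce' goto ·  [P1 ends]
  9='a' goto c→10
  10='ac' goto a→16 d→11
  11='acd' goto c→12
  12='acdc' goto c→13
  13='acdcc' goto ·  [P2 ends]
  14='c' goto b→15
  15='cb' goto ·  [P3 ends]
  16='aca' goto e→17
  17='acae' goto ·  [P4 ends]
  18='b' goto a→19  [P6 ends]
  19='ba' goto c→20
  20='bac' goto c→21
  21='bacc' goto a→22
  22='bacca' goto ·  [P5 ends]

Failure links (BFS by depth):
  n1('d'): parent n0 fail=0; on 'd' 0 → fail=0;  out ∅∪∅=∅
  n9('a'): parent n0 fail=0; on 'a' 0 → fail=0;  out ∅∪∅=∅
  n14('c'): parent n0 fail=0; on 'c' 0 → fail=0;  out ∅∪∅=∅
  n18('b'): parent n0 fail=0; on 'b' 0 → fail=0;  out {6}∪∅={6}
  n2('db'): parent n1 fail=0; on 'b' 0 → fail=18;  out ∅∪{6}={6}
  n7('dc'): parent n1 fail=0; on 'c' 0 → fail=14;  out ∅∪∅=∅
  n10('ac'): parent n9 fail=0; on 'c' 0 → fail=14;  out ∅∪∅=∅
  n15('cb'): parent n14 fail=0; on 'b' 0 → fail=18;  out {3}∪{6}={3,6}
  n19('ba'): parent n18 fail=0; on 'a' 0 → fail=9;  out ∅∪∅=∅
  n3('dba'): parent n2 fail=18; on 'a' 18 → fail=19;  out ∅∪∅=∅
  n8('dce'): parent n7 fail=14; on 'e' 14→0 → fail=0;  out {1}∪∅={1}
  n11('acd'): parent n10 fail=14; on 'd' 14→0 → fail=1;  out ∅∪∅=∅
  n16('aca'): parent n10 fail=14; on 'a' 14→0 → fail=9;  out ∅∪∅=∅
  n20('bac'): parent n19 fail=9; on 'c' 9 → fail=10;  out ∅∪∅=∅
  n4('dbad'): parent n3 fail=19; on 'd' 19→9→0 → fail=1;  out ∅∪∅=∅
  n12('acdc'): parent n11 fail=1; on 'c' 1 → fail=7;  out ∅∪∅=∅
  n17('acae'): parent n16 fail=9; on 'e' 9→0 → fail=0;  out {4}∪∅={4}
  n21('bacc'): parent n20 fail=10; on 'c' 10→14→0 → fail=14;  out ∅∪∅=∅
  n5('dbade'): parent n4 fail=1; on 'e' 1→0 → fail=0;  out ∅∪∅=∅
  n13('acdcc'): parent n12 fail=7; on 'c' 7→14→0 → fail=14;  out {2}∪∅={2}
  n22('bacca'): parent n21 fail=14; on 'a' 14→0 → fail=9;  out {5}∪∅={5}
  n6('dbaded'): parent n5 fail=0; on 'd' 0 → fail=1;  out {0}∪∅={0}

Run:
pos 0 'd': at 1
pos 1 'b': at 2  ** P6@[1:1]
pos 2 'a': at 3
pos 3 'd': at 4
pos 4 'e': at 5
pos 5 'd': at 6  ** P0@[0:5]
pos 6 'c': at 7 (via fail)
pos 7 'c': at 14 (via fail)
pos 8 'b': at 15  ** P3@[7:8],P6@[8:8]
pos 9 'a': at 19 (via fail)
pos 10 'c': at 20
pos 11 'd': at 11 (via fail)
pos 12 'c': at 12
pos 13 'c': at 13  ** P2@[9:13]
pos 14 'a': at 9 (via fail)
pos 15 'd': at 1 (via fail)
pos 16 'b': at 2  ** P6@[16:16]
pos 17 'a': at 3
pos 18 'd': at 4
pos 19 'e': at 5
pos 20 'd': at 6  ** P0@[15:20]
pos 21 'c': at 7 (via fail)
pos 22 'b': at 15 (via fail)  ** P3@[21:22],P6@[22:22]
pos 23 'd': at 1 (via fail)
pos 24 'b': at 2  ** P6@[24:24]
pos 25 'a': at 3
pos 26 'd': at 4
pos 27 'e': at 5
pos 28 'd': at 6  ** P0@[23:28]
pos 29 'c': at 7 (via fail)
pos 30 'd': at 1 (via fail)
pos 31 'e': at 0 (via fail)
pos 32 'b': at 18  ** P6@[32:32]
pos 33 'c': at 14 (via fail)
pos 34 'a': at 9 (via fail)
pos 35 'c': at 10
pos 36 'd': at 11
pos 37 'c': at 12
pos 38 'c': at 13  ** P2@[34:38]
pos 39 'd': at 1 (via fail)
pos 40 'c': at 7
pos 41 'e': at 8  ** P1@[39:41]
pos 42 'd': at 1 (via fail)
pos 43 'e': at 0 (via fail)
pos 44 'd': at 1
pos 45 'b': at 2  ** P6@[45:45]
pos 46 'a': at 3
pos 47 'd': at 4
pos 48 'e': at 5
pos 49 'd': at 6  ** P0@[44:49]
pos 50 'a': at 9 (via fail)
pos 51 'c': at 10
pos 52 'd': at 11
pos 53 'c': at 12
pos 54 'c': at 13  ** P2@[50:54]
pos 55 'd': at 1 (via fail)
pos 56 'b': at 2  ** P6@[56:56]
pos 57 'a': at 3
pos 58 'd': at 4
pos 59 'e': at 5
pos 60 'd': at 6  ** P0@[55:60]
pos 61 'a': at 9 (via fail)
pos 62 'c': at 10
pos 63 'a': at 16
pos 64 'e': at 17  ** P4@[61:64]
pos 65 'b': at 18 (via fail)  ** P6@[65:65]
pos 66 'd': at 1 (via fail)
pos 67 'c': at 7
pos 68 'c': at 14 (via fail)

Matches: [[1,6],[5,0],[8,3],[8,6],[13,2],[16,6],[20,0],[22,3],[22,6],[24,6],[28,0],[32,6],[38,2],[41,1],[45,6],[49,0],[54,2],[56,6],[60,0],[64,4],[65,6]]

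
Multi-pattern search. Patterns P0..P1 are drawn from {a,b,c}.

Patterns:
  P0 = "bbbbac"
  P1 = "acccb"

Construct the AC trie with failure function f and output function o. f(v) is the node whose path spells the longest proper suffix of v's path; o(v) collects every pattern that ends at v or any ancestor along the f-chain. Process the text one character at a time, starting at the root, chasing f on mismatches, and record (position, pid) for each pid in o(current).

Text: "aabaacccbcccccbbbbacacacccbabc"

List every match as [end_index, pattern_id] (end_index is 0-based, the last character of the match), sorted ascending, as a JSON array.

Construct AC machine:
Trie nodes:
  n0 'ε': a→7 b→1
  n1 'b': b→2
  n2 'bb': b→3
  n3 'bbb': b→4
  n4 'bbbb': a→5
  n5 'bbbba': c→6
  n6 'bbbbac': ·  ←P0
  n7 'a': c→8
  n8 'ac': c→9
  n9 'acc': c→10
  n10 'accc': b→11
  n11 'acccb': ·  ←P1

Failure links (BFS by depth):
  fail(1) 'b': from fail(0)=0 chase 'b': 0 ⇒ 0;  out=∅∪out(0)=∅
  fail(7) 'a': from fail(0)=0 chase 'a': 0 ⇒ 0;  out=∅∪out(0)=∅
  fail(2) 'bb': from fail(1)=0 chase 'b': 0 ⇒ 1;  out=∅∪out(1)=∅
  fail(8) 'ac': from fail(7)=0 chase 'c': 0 ⇒ 0;  out=∅∪out(0)=∅
  fail(3) 'bbb': from fail(2)=1 chase 'b': 1 ⇒ 2;  out=∅∪out(2)=∅
  fail(9) 'acc': from fail(8)=0 chase 'c': 0 ⇒ 0;  out=∅∪out(0)=∅
  fail(4) 'bbbb': from fail(3)=2 chase 'b': 2 ⇒ 3;  out=∅∪out(3)=∅
  fail(10) 'accc': from fail(9)=0 chase 'c': 0 ⇒ 0;  out=∅∪out(0)=∅
  fail(5) 'bbbba': from fail(4)=3 chase 'a': 3→2→1→0 ⇒ 7;  out=∅∪out(7)=∅
  fail(11) 'acccb': from fail(10)=0 chase 'b': 0 ⇒ 1;  out={1}∪out(1)={1}
  fail(6) 'bbbbac': from fail(5)=7 chase 'c': 7 ⇒ 8;  out={0}∪out(8)={0}

Text stream:
[0] read 'a'  n0⇒n7
[1] read 'a'  n7⇒n7 ·f
[2] read 'b'  n7⇒n1 ·f
[3] read 'a'  n1⇒n7 ·f
[4] read 'a'  n7⇒n7 ·f
[5] read 'c'  n7⇒n8
[6] read 'c'  n8⇒n9
[7] read 'c'  n9⇒n10
[8] read 'b'  n10⇒n11  ** P1@[4:8]
[9] read 'c'  n11⇒n0 ·f
[10] read 'c'  n0⇒n0
[11] read 'c'  n0⇒n0
[12] read 'c'  n0⇒n0
[13] read 'c'  n0⇒n0
[14] read 'b'  n0⇒n1
[15] read 'b'  n1⇒n2
[16] read 'b'  n2⇒n3
[17] read 'b'  n3⇒n4
[18] read 'a'  n4⇒n5
[19] read 'c'  n5⇒n6  ** P0@[14:19]
[20] read 'a'  n6⇒n7 ·f
[21] read 'c'  n7⇒n8
[22] read 'a'  n8⇒n7 ·f
[23] read 'c'  n7⇒n8
[24] read 'c'  n8⇒n9
[25] read 'c'  n9⇒n10
[26] read 'b'  n10⇒n11  ** P1@[22:26]
[27] read 'a'  n11⇒n7 ·f
[28] read 'b'  n7⇒n1 ·f
[29] read 'c'  n1⇒n0 ·f

Matches: [[8,1],[19,0],[26,1]]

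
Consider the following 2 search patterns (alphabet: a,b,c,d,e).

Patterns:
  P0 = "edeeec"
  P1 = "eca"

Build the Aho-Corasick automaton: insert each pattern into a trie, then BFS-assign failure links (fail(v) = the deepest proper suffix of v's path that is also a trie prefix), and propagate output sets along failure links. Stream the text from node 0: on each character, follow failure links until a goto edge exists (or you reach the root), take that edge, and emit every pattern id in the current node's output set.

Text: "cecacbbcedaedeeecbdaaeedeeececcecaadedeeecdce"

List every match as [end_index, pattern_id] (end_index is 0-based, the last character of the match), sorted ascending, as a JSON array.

Construct AC machine:
Trie (insert patterns):
  n0 'ε': e→1
  n1 'e': c→7 d→2
  n2 'ed': e→3
  n3 'ede': e→4
  n4 'edee': e→5
  n5 'edeee': c→6
  n6 'edeeec': ·  [P0 ends]
  n7 'ec': a→8
  n8 'eca': ·  [P1 ends]

Failure links (BFS by depth):
  fail(1) 'e': from fail(0)=0 chase 'e': 0 ⇒ 0;  out=∅∪out(0)=∅
  fail(2) 'ed': from fail(1)=0 chase 'd': 0 ⇒ 0;  out=∅∪out(0)=∅
  fail(7) 'ec': from fail(1)=0 chase 'c': 0 ⇒ 0;  out=∅∪out(0)=∅
  fail(3) 'ede': from fail(2)=0 chase 'e': 0 ⇒ 1;  out=∅∪out(1)=∅
  fail(8) 'eca': from fail(7)=0 chase 'a': 0 ⇒ 0;  out={1}∪out(0)={1}
  fail(4) 'edee': from fail(3)=1 chase 'e': 1→0 ⇒ 1;  out=∅∪out(1)=∅
  fail(5) 'edeee': from fail(4)=1 chase 'e': 1→0 ⇒ 1;  out=∅∪out(1)=∅
  fail(6) 'edeeec': from fail(5)=1 chase 'c': 1 ⇒ 7;  out={0}∪out(7)={0}

Run:
i=0 'c': node 0→0
i=1 'e': node 0→1
i=2 'c': node 1→7
i=3 'a': node 7→8  emit P1@[1:3]
i=4 'c': node 8→0 (via fail)
i=5 'b': node 0→0
i=6 'b': node 0→0
i=7 'c': node 0→0
i=8 'e': node 0→1
i=9 'd': node 1→2
i=10 'a': node 2→0 (via fail)
i=11 'e': node 0→1
i=12 'd': node 1→2
i=13 'e': node 2→3
i=14 'e': node 3→4
i=15 'e': node 4→5
i=16 'c': node 5→6  emit P0@[11:16]
i=17 'b': node 6→0 (via fail)
i=18 'd': node 0→0
i=19 'a': node 0→0
i=20 'a': node 0→0
i=21 'e': node 0→1
i=22 'e': node 1→1 (via fail)
i=23 'd': node 1→2
i=24 'e': node 2→3
i=25 'e': node 3→4
i=26 'e': node 4→5
i=27 'c': node 5→6  emit P0@[22:27]
i=28 'e': node 6→1 (via fail)
i=29 'c': node 1→7
i=30 'c': node 7→0 (via fail)
i=31 'e': node 0→1
i=32 'c': node 1→7
i=33 'a': node 7→8  emit P1@[31:33]
i=34 'a': node 8→0 (via fail)
i=35 'd': node 0→0
i=36 'e': node 0→1
i=37 'd': node 1→2
i=38 'e': node 2→3
i=39 'e': node 3→4
i=40 'e': node 4→5
i=41 'c': node 5→6  emit P0@[36:41]
i=42 'd': node 6→0 (via fail)
i=43 'c': node 0→0
i=44 'e': node 0→1

Matches: [[3,1],[16,0],[27,0],[33,1],[41,0]]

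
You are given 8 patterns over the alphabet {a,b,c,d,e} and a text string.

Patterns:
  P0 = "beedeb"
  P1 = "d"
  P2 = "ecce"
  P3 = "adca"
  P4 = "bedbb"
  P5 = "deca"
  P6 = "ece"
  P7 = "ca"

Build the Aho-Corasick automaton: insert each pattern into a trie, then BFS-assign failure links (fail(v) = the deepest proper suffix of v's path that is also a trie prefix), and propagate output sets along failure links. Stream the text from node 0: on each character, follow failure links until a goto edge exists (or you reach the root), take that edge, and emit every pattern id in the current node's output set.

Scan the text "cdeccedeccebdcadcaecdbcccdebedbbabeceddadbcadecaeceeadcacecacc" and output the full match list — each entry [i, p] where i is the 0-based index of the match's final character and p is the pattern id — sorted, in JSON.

Build:
Trie nodes:
  0='ε' goto a→12 b→1 c→23 d→7 e→8
  1='b' goto e→2
  2='be' goto d→16 e→3
  3='bee' goto d→4
  4='beed' goto e→5
  5='beede' goto b→6
  6='beedeb' goto ·  [P0 ends]
  7='d' goto e→19  [P1 ends]
  8='e' goto c→9
  9='ec' goto c→10 e→22
  10='ecc' goto e→11
  11='ecce' goto ·  [P2 ends]
  12='a' goto d→13
  13='ad' goto c→14
  14='adc' goto a→15
  15='adca' goto ·  [P3 ends]
  16='bed' goto b→17
  17='bedb' goto b→18
  18='bedbb' goto ·  [P4 ends]
  19='de' goto c→20
  20='dec' goto a→21
  21='deca' goto ·  [P5 ends]
  22='ece' goto ·  [P6 ends]
  23='c' goto a→24
  24='ca' goto ·  [P7 ends]

BFS fail/out derivation:
  n1('b'): parent n0 fail=0; on 'b' 0 → fail=0;  out ∅∪∅=∅
  n7('d'): parent n0 fail=0; on 'd' 0 → fail=0;  out {1}∪∅={1}
  n8('e'): parent n0 fail=0; on 'e' 0 → fail=0;  out ∅∪∅=∅
  n12('a'): parent n0 fail=0; on 'a' 0 → fail=0;  out ∅∪∅=∅
  n23('c'): parent n0 fail=0; on 'c' 0 → fail=0;  out ∅∪∅=∅
  n2('be'): parent n1 fail=0; on 'e' 0 → fail=8;  out ∅∪∅=∅
  n9('ec'): parent n8 fail=0; on 'c' 0 → fail=23;  out ∅∪∅=∅
  n13('ad'): parent n12 fail=0; on 'd' 0 → fail=7;  out ∅∪{1}={1}
  n19('de'): parent n7 fail=0; on 'e' 0 → fail=8;  out ∅∪∅=∅
  n24('ca'): parent n23 fail=0; on 'a' 0 → fail=12;  out {7}∪∅={7}
  n3('bee'): parent n2 fail=8; on 'e' 8→0 → fail=8;  out ∅∪∅=∅
  n10('ecc'): parent n9 fail=23; on 'c' 23→0 → fail=23;  out ∅∪∅=∅
  n14('adc'): parent n13 fail=7; on 'c' 7→0 → fail=23;  out ∅∪∅=∅
  n16('bed'): parent n2 fail=8; on 'd' 8→0 → fail=7;  out ∅∪{1}={1}
  n20('dec'): parent n19 fail=8; on 'c' 8 → fail=9;  out ∅∪∅=∅
  n22('ece'): parent n9 fail=23; on 'e' 23→0 → fail=8;  out {6}∪∅={6}
  n4('beed'): parent n3 fail=8; on 'd' 8→0 → fail=7;  out ∅∪{1}={1}
  n11('ecce'): parent n10 fail=23; on 'e' 23→0 → fail=8;  out {2}∪∅={2}
  n15('adca'): parent n14 fail=23; on 'a' 23 → fail=24;  out {3}∪{7}={3,7}
  n17('bedb'): parent n16 fail=7; on 'b' 7→0 → fail=1;  out ∅∪∅=∅
  n21('deca'): parent n20 fail=9; on 'a' 9→23 → fail=24;  out {5}∪{7}={5,7}
  n5('beede'): parent n4 fail=7; on 'e' 7 → fail=19;  out ∅∪∅=∅
  n18('bedbb'): parent n17 fail=1; on 'b' 1→0 → fail=1;  out {4}∪∅={4}
  n6('beedeb'): parent n5 fail=19; on 'b' 19→8→0 → fail=1;  out {0}∪∅={0}

Run:
i=0 'c': node 0→23
i=1 'd': node 23→7 ·f  emit P1@[1:1]
i=2 'e': node 7→19
i=3 'c': node 19→20
i=4 'c': node 20→10 ·f
i=5 'e': node 10→11  emit P2@[2:5]
i=6 'd': node 11→7 ·f  emit P1@[6:6]
i=7 'e': node 7→19
i=8 'c': node 19→20
i=9 'c': node 20→10 ·f
i=10 'e': node 10→11  emit P2@[7:10]
i=11 'b': node 11→1 ·f
i=12 'd': node 1→7 ·f  emit P1@[12:12]
i=13 'c': node 7→23 ·f
i=14 'a': node 23→24  emit P7@[13:14]
i=15 'd': node 24→13 ·f  emit P1@[15:15]
i=16 'c': node 13→14
i=17 'a': node 14→15  emit P3@[14:17],P7@[16:17]
i=18 'e': node 15→8 ·f
i=19 'c': node 8→9
i=20 'd': node 9→7 ·f  emit P1@[20:20]
i=21 'b': node 7→1 ·f
i=22 'c': node 1→23 ·f
i=23 'c': node 23→23 ·f
i=24 'c': node 23→23 ·f
i=25 'd': node 23→7 ·f  emit P1@[25:25]
i=26 'e': node 7→19
i=27 'b': node 19→1 ·f
i=28 'e': node 1→2
i=29 'd': node 2→16  emit P1@[29:29]
i=30 'b': node 16→17
i=31 'b': node 17→18  emit P4@[27:31]
i=32 'a': node 18→12 ·f
i=33 'b': node 12→1 ·f
i=34 'e': node 1→2
i=35 'c': node 2→9 ·f
i=36 'e': node 9→22  emit P6@[34:36]
i=37 'd': node 22→7 ·f  emit P1@[37:37]
i=38 'd': node 7→7 ·f  emit P1@[38:38]
i=39 'a': node 7→12 ·f
i=40 'd': node 12→13  emit P1@[40:40]
i=41 'b': node 13→1 ·f
i=42 'c': node 1→23 ·f
i=43 'a': node 23→24  emit P7@[42:43]
i=44 'd': node 24→13 ·f  emit P1@[44:44]
i=45 'e': node 13→19 ·f
i=46 'c': node 19→20
i=47 'a': node 20→21  emit P5@[44:47],P7@[46:47]
i=48 'e': node 21→8 ·f
i=49 'c': node 8→9
i=50 'e': node 9→22  emit P6@[48:50]
i=51 'e': node 22→8 ·f
i=52 'a': node 8→12 ·f
i=53 'd': node 12→13  emit P1@[53:53]
i=54 'c': node 13→14
i=55 'a': node 14→15  emit P3@[52:55],P7@[54:55]
i=56 'c': node 15→23 ·f
i=57 'e': node 23→8 ·f
i=58 'c': node 8→9
i=59 'a': node 9→24 ·f  emit P7@[58:59]
i=60 'c': node 24→23 ·f
i=61 'c': node 23→23 ·f

Result: [[1,1],[5,2],[6,1],[10,2],[12,1],[14,7],[15,1],[17,3],[17,7],[20,1],[25,1],[29,1],[31,4],[36,6],[37,1],[38,1],[40,1],[43,7],[44,1],[47,5],[47,7],[50,6],[53,1],[55,3],[55,7],[59,7]]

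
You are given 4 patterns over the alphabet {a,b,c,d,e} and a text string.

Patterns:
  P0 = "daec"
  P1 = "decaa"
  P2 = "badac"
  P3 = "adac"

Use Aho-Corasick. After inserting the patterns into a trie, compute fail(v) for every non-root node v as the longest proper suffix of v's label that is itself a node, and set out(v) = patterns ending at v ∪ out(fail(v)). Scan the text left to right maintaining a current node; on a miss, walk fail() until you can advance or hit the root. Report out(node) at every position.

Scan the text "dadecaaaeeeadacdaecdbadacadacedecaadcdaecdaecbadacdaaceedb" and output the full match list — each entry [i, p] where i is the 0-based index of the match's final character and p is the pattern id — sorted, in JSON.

Build automaton:
Trie nodes:
  n0 'ε': a→14 b→9 d→1
  n1 'd': a→2 e→5
  n2 'da': e→3
  n3 'dae': c→4
  n4 'daec': ·  ←P0
  n5 'de': c→6
  n6 'dec': a→7
  n7 'deca': a→8
  n8 'decaa': ·  ←P1
  n9 'b': a→10
  n10 'ba': d→11
  n11 'bad': a→12
  n12 'bada': c→13
  n13 'badac': ·  ←P2
  n14 'a': d→15
  n15 'ad': a→16
  n16 'ada': c→17
  n17 'adac': ·  ←P3

Failure links (BFS by depth):
  n1('d'): parent n0 fail=0; on 'd' 0 → fail=0;  out ∅∪∅=∅
  n9('b'): parent n0 fail=0; on 'b' 0 → fail=0;  out ∅∪∅=∅
  n14('a'): parent n0 fail=0; on 'a' 0 → fail=0;  out ∅∪∅=∅
  n2('da'): parent n1 fail=0; on 'a' 0 → fail=14;  out ∅∪∅=∅
  n5('de'): parent n1 fail=0; on 'e' 0 → fail=0;  out ∅∪∅=∅
  n10('ba'): parent n9 fail=0; on 'a' 0 → fail=14;  out ∅∪∅=∅
  n15('ad'): parent n14 fail=0; on 'd' 0 → fail=1;  out ∅∪∅=∅
  n3('dae'): parent n2 fail=14; on 'e' 14→0 → fail=0;  out ∅∪∅=∅
  n6('dec'): parent n5 fail=0; on 'c' 0 → fail=0;  out ∅∪∅=∅
  n11('bad'): parent n10 fail=14; on 'd' 14 → fail=15;  out ∅∪∅=∅
  n16('ada'): parent n15 fail=1; on 'a' 1 → fail=2;  out ∅∪∅=∅
  n4('daec'): parent n3 fail=0; on 'c' 0 → fail=0;  out {0}∪∅={0}
  n7('deca'): parent n6 fail=0; on 'a' 0 → fail=14;  out ∅∪∅=∅
  n12('bada'): parent n11 fail=15; on 'a' 15 → fail=16;  out ∅∪∅=∅
  n17('adac'): parent n16 fail=2; on 'c' 2→14→0 → fail=0;  out {3}∪∅={3}
  n8('decaa'): parent n7 fail=14; on 'a' 14→0 → fail=14;  out {1}∪∅={1}
  n13('badac'): parent n12 fail=16; on 'c' 16 → fail=17;  out {2}∪{3}={2,3}

Text stream:
i=0 'd': node 0→1
i=1 'a': node 1→2
i=2 'd': node 2→15 ·f
i=3 'e': node 15→5 ·f
i=4 'c': node 5→6
i=5 'a': node 6→7
i=6 'a': node 7→8  ** P1@[2:6]
i=7 'a': node 8→14 ·f
i=8 'e': node 14→0 ·f
i=9 'e': node 0→0
i=10 'e': node 0→0
i=11 'a': node 0→14
i=12 'd': node 14→15
i=13 'a': node 15→16
i=14 'c': node 16→17  ** P3@[11:14]
i=15 'd': node 17→1 ·f
i=16 'a': node 1→2
i=17 'e': node 2→3
i=18 'c': node 3→4  ** P0@[15:18]
i=19 'd': node 4→1 ·f
i=20 'b': node 1→9 ·f
i=21 'a': node 9→10
i=22 'd': node 10→11
i=23 'a': node 11→12
i=24 'c': node 12→13  ** P2@[20:24],P3@[21:24]
i=25 'a': node 13→14 ·f
i=26 'd': node 14→15
i=27 'a': node 15→16
i=28 'c': node 16→17  ** P3@[25:28]
i=29 'e': node 17→0 ·f
i=30 'd': node 0→1
i=31 'e': node 1→5
i=32 'c': node 5→6
i=33 'a': node 6→7
i=34 'a': node 7→8  ** P1@[30:34]
i=35 'd': node 8→15 ·f
i=36 'c': node 15→0 ·f
i=37 'd': node 0→1
i=38 'a': node 1→2
i=39 'e': node 2→3
i=40 'c': node 3→4  ** P0@[37:40]
i=41 'd': node 4→1 ·f
i=42 'a': node 1→2
i=43 'e': node 2→3
i=44 'c': node 3→4  ** P0@[41:44]
i=45 'b': node 4→9 ·f
i=46 'a': node 9→10
i=47 'd': node 10→11
i=48 'a': node 11→12
i=49 'c': node 12→13  ** P2@[45:49],P3@[46:49]
i=50 'd': node 13→1 ·f
i=51 'a': node 1→2
i=52 'a': node 2→14 ·f
i=53 'c': node 14→0 ·f
i=54 'e': node 0→0
i=55 'e': node 0→0
i=56 'd': node 0→1
i=57 'b': node 1→9 ·f

Result: [[6,1],[14,3],[18,0],[24,2],[24,3],[28,3],[34,1],[40,0],[44,0],[49,2],[49,3]]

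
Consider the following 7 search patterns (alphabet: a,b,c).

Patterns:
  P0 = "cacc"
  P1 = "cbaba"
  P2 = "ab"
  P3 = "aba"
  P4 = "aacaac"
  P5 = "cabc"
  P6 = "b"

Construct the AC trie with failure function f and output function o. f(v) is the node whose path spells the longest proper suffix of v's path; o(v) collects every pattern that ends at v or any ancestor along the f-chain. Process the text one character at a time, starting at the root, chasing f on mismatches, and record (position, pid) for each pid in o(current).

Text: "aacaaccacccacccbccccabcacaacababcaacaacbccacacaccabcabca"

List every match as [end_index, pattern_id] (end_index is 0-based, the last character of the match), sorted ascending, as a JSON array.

Construct AC machine:
Trie nodes:
  n0 'ε': a→9 b→19 c→1
  n1 'c': a→2 b→5
  n2 'ca': b→17 c→3
  n3 'cac': c→4
  n4 'cacc': ·  ←P0
  n5 'cb': a→6
  n6 'cba': b→7
  n7 'cbab': a→8
  n8 'cbaba': ·  ←P1
  n9 'a': a→12 b→10
  n10 'ab': a→11  ←P2
  n11 'aba': ·  ←P3
  n12 'aa': c→13
  n13 'aac': a→14
  n14 'aaca': a→15
  n15 'aacaa': c→16
  n16 'aacaac': ·  ←P4
  n17 'cab': c→18
  n18 'cabc': ·  ←P5
  n19 'b': ·  ←P6

Failure links (BFS by depth):
  fail(1) 'c': from fail(0)=0 chase 'c': 0 ⇒ 0;  out=∅∪out(0)=∅
  fail(9) 'a': from fail(0)=0 chase 'a': 0 ⇒ 0;  out=∅∪out(0)=∅
  fail(19) 'b': from fail(0)=0 chase 'b': 0 ⇒ 0;  out={6}∪out(0)={6}
  fail(2) 'ca': from fail(1)=0 chase 'a': 0 ⇒ 9;  out=∅∪out(9)=∅
  fail(5) 'cb': from fail(1)=0 chase 'b': 0 ⇒ 19;  out=∅∪out(19)={6}
  fail(10) 'ab': from fail(9)=0 chase 'b': 0 ⇒ 19;  out={2}∪out(19)={2,6}
  fail(12) 'aa': from fail(9)=0 chase 'a': 0 ⇒ 9;  out=∅∪out(9)=∅
  fail(3) 'cac': from fail(2)=9 chase 'c': 9→0 ⇒ 1;  out=∅∪out(1)=∅
  fail(6) 'cba': from fail(5)=19 chase 'a': 19→0 ⇒ 9;  out=∅∪out(9)=∅
  fail(11) 'aba': from fail(10)=19 chase 'a': 19→0 ⇒ 9;  out={3}∪out(9)={3}
  fail(13) 'aac': from fail(12)=9 chase 'c': 9→0 ⇒ 1;  out=∅∪out(1)=∅
  fail(17) 'cab': from fail(2)=9 chase 'b': 9 ⇒ 10;  out=∅∪out(10)={2,6}
  fail(4) 'cacc': from fail(3)=1 chase 'c': 1→0 ⇒ 1;  out={0}∪out(1)={0}
  fail(7) 'cbab': from fail(6)=9 chase 'b': 9 ⇒ 10;  out=∅∪out(10)={2,6}
  fail(14) 'aaca': from fail(13)=1 chase 'a': 1 ⇒ 2;  out=∅∪out(2)=∅
  fail(18) 'cabc': from fail(17)=10 chase 'c': 10→19→0 ⇒ 1;  out={5}∪out(1)={5}
  fail(8) 'cbaba': from fail(7)=10 chase 'a': 10 ⇒ 11;  out={1}∪out(11)={1,3}
  fail(15) 'aacaa': from fail(14)=2 chase 'a': 2→9 ⇒ 12;  out=∅∪out(12)=∅
  fail(16) 'aacaac': from fail(15)=12 chase 'c': 12 ⇒ 13;  out={4}∪out(13)={4}

Scan:
[0] read 'a'  n0⇒n9
[1] read 'a'  n9⇒n12
[2] read 'c'  n12⇒n13
[3] read 'a'  n13⇒n14
[4] read 'a'  n14⇒n15
[5] read 'c'  n15⇒n16  emit P4@[0:5]
[6] read 'c'  n16⇒n1 (via fail)
[7] read 'a'  n1⇒n2
[8] read 'c'  n2⇒n3
[9] read 'c'  n3⇒n4  emit P0@[6:9]
[10] read 'c'  n4⇒n1 (via fail)
[11] read 'a'  n1⇒n2
[12] read 'c'  n2⇒n3
[13] read 'c'  n3⇒n4  emit P0@[10:13]
[14] read 'c'  n4⇒n1 (via fail)
[15] read 'b'  n1⇒n5  emit P6@[15:15]
[16] read 'c'  n5⇒n1 (via fail)
[17] read 'c'  n1⇒n1 (via fail)
[18] read 'c'  n1⇒n1 (via fail)
[19] read 'c'  n1⇒n1 (via fail)
[20] read 'a'  n1⇒n2
[21] read 'b'  n2⇒n17  emit P2@[20:21],P6@[21:21]
[22] read 'c'  n17⇒n18  emit P5@[19:22]
[23] read 'a'  n18⇒n2 (via fail)
[24] read 'c'  n2⇒n3
[25] read 'a'  n3⇒n2 (via fail)
[26] read 'a'  n2⇒n12 (via fail)
[27] read 'c'  n12⇒n13
[28] read 'a'  n13⇒n14
[29] read 'b'  n14⇒n17 (via fail)  emit P2@[28:29],P6@[29:29]
[30] read 'a'  n17⇒n11 (via fail)  emit P3@[28:30]
[31] read 'b'  n11⇒n10 (via fail)  emit P2@[30:31],P6@[31:31]
[32] read 'c'  n10⇒n1 (via fail)
[33] read 'a'  n1⇒n2
[34] read 'a'  n2⇒n12 (via fail)
[35] read 'c'  n12⇒n13
[36] read 'a'  n13⇒n14
[37] read 'a'  n14⇒n15
[38] read 'c'  n15⇒n16  emit P4@[33:38]
[39] read 'b'  n16⇒n5 (via fail)  emit P6@[39:39]
[40] read 'c'  n5⇒n1 (via fail)
[41] read 'c'  n1⇒n1 (via fail)
[42] read 'a'  n1⇒n2
[43] read 'c'  n2⇒n3
[44] read 'a'  n3⇒n2 (via fail)
[45] read 'c'  n2⇒n3
[46] read 'a'  n3⇒n2 (via fail)
[47] read 'c'  n2⇒n3
[48] read 'c'  n3⇒n4  emit P0@[45:48]
[49] read 'a'  n4⇒n2 (via fail)
[50] read 'b'  n2⇒n17  emit P2@[49:50],P6@[50:50]
[51] read 'c'  n17⇒n18  emit P5@[48:51]
[52] read 'a'  n18⇒n2 (via fail)
[53] read 'b'  n2⇒n17  emit P2@[52:53],P6@[53:53]
[54] read 'c'  n17⇒n18  emit P5@[51:54]
[55] read 'a'  n18⇒n2 (via fail)

Matches: [[5,4],[9,0],[13,0],[15,6],[21,2],[21,6],[22,5],[29,2],[29,6],[30,3],[31,2],[31,6],[38,4],[39,6],[48,0],[50,2],[50,6],[51,5],[53,2],[53,6],[54,5]]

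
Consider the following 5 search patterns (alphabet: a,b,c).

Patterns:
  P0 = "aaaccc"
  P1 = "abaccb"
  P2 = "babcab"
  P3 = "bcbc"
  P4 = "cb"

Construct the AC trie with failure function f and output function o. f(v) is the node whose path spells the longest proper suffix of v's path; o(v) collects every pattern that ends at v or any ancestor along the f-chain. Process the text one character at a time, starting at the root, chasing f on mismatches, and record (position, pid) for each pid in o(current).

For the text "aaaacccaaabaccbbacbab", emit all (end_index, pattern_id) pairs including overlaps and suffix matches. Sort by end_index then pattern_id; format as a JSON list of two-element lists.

Build:
Trie nodes:
  n0 'ε': a→1 b→12 c→21
  n1 'a': a→2 b→7
  n2 'aa': a→3
  n3 'aaa': c→4
  n4 'aaac': c→5
  n5 'aaacc': c→6
  n6 'aaaccc': ·  ←P0
  n7 'ab': a→8
  n8 'aba': c→9
  n9 'abac': c→10
  n10 'abacc': b→11
  n11 'abaccb': ·  ←P1
  n12 'b': a→13 c→18
  n13 'ba': b→14
  n14 'bab': c→15
  n15 'babc': a→16
  n16 'babca': b→17
  n17 'babcab': ·  ←P2
  n18 'bc': b→19
  n19 'bcb': c→20
  n20 'bcbc': ·  ←P3
  n21 'c': b→22
  n22 'cb': ·  ←P4

BFS fail/out derivation:
  fail(1) 'a': from fail(0)=0 chase 'a': 0 ⇒ 0;  out=∅∪out(0)=∅
  fail(12) 'b': from fail(0)=0 chase 'b': 0 ⇒ 0;  out=∅∪out(0)=∅
  fail(21) 'c': from fail(0)=0 chase 'c': 0 ⇒ 0;  out=∅∪out(0)=∅
  fail(2) 'aa': from fail(1)=0 chase 'a': 0 ⇒ 1;  out=∅∪out(1)=∅
  fail(7) 'ab': from fail(1)=0 chase 'b': 0 ⇒ 12;  out=∅∪out(12)=∅
  fail(13) 'ba': from fail(12)=0 chase 'a': 0 ⇒ 1;  out=∅∪out(1)=∅
  fail(18) 'bc': from fail(12)=0 chase 'c': 0 ⇒ 21;  out=∅∪out(21)=∅
  fail(22) 'cb': from fail(21)=0 chase 'b': 0 ⇒ 12;  out={4}∪out(12)={4}
  fail(3) 'aaa': from fail(2)=1 chase 'a': 1 ⇒ 2;  out=∅∪out(2)=∅
  fail(8) 'aba': from fail(7)=12 chase 'a': 12 ⇒ 13;  out=∅∪out(13)=∅
  fail(14) 'bab': from fail(13)=1 chase 'b': 1 ⇒ 7;  out=∅∪out(7)=∅
  fail(19) 'bcb': from fail(18)=21 chase 'b': 21 ⇒ 22;  out=∅∪out(22)={4}
  fail(4) 'aaac': from fail(3)=2 chase 'c': 2→1→0 ⇒ 21;  out=∅∪out(21)=∅
  fail(9) 'abac': from fail(8)=13 chase 'c': 13→1→0 ⇒ 21;  out=∅∪out(21)=∅
  fail(15) 'babc': from fail(14)=7 chase 'c': 7→12 ⇒ 18;  out=∅∪out(18)=∅
  fail(20) 'bcbc': from fail(19)=22 chase 'c': 22→12 ⇒ 18;  out={3}∪out(18)={3}
  fail(5) 'aaacc': from fail(4)=21 chase 'c': 21→0 ⇒ 21;  out=∅∪out(21)=∅
  fail(10) 'abacc': from fail(9)=21 chase 'c': 21→0 ⇒ 21;  out=∅∪out(21)=∅
  fail(16) 'babca': from fail(15)=18 chase 'a': 18→21→0 ⇒ 1;  out=∅∪out(1)=∅
  fail(6) 'aaaccc': from fail(5)=21 chase 'c': 21→0 ⇒ 21;  out={0}∪out(21)={0}
  fail(11) 'abaccb': from fail(10)=21 chase 'b': 21 ⇒ 22;  out={1}∪out(22)={1,4}
  fail(17) 'babcab': from fail(16)=1 chase 'b': 1 ⇒ 7;  out={2}∪out(7)={2}

Run:
i=0 'a': node 0→1
i=1 'a': node 1→2
i=2 'a': node 2→3
i=3 'a': node 3→3 (via fail)
i=4 'c': node 3→4
i=5 'c': node 4→5
i=6 'c': node 5→6  → match P0@[1:6]
i=7 'a': node 6→1 (via fail)
i=8 'a': node 1→2
i=9 'a': node 2→3
i=10 'b': node 3→7 (via fail)
i=11 'a': node 7→8
i=12 'c': node 8→9
i=13 'c': node 9→10
i=14 'b': node 10→11  → match P1@[9:14],P4@[13:14]
i=15 'b': node 11→12 (via fail)
i=16 'a': node 12→13
i=17 'c': node 13→21 (via fail)
i=18 'b': node 21→22  → match P4@[17:18]
i=19 'a': node 22→13 (via fail)
i=20 'b': node 13→14

Result: [[6,0],[14,1],[14,4],[18,4]]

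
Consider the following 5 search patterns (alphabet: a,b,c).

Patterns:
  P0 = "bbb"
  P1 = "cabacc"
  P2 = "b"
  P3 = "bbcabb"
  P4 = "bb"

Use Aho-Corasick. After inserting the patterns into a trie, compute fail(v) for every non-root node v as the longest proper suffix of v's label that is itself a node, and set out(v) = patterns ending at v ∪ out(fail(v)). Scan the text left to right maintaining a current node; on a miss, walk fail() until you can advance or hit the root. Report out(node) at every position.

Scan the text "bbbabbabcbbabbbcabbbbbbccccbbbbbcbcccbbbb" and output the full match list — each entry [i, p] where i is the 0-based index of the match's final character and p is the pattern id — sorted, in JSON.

Build automaton:
Trie nodes:
  n0 'ε': b→1 c→4
  n1 'b': b→2  [P2 ends]
  n2 'bb': b→3 c→10  [P4 ends]
  n3 'bbb': ·  [P0 ends]
  n4 'c': a→5
  n5 'ca': b→6
  n6 'cab': a→7
  n7 'caba': c→8
  n8 'cabac': c→9
  n9 'cabacc': ·  [P1 ends]
  n10 'bbc': a→11
  n11 'bbca': b→12
  n12 'bbcab': b→13
  n13 'bbcabb': ·  [P3 ends]

Failure links (BFS by depth):
  n1('b'): parent n0 fail=0; on 'b' 0 → fail=0;  out {2}∪∅={2}
  n4('c'): parent n0 fail=0; on 'c' 0 → fail=0;  out ∅∪∅=∅
  n2('bb'): parent n1 fail=0; on 'b' 0 → fail=1;  out {4}∪{2}={2,4}
  n5('ca'): parent n4 fail=0; on 'a' 0 → fail=0;  out ∅∪∅=∅
  n3('bbb'): parent n2 fail=1; on 'b' 1 → fail=2;  out {0}∪{2,4}={0,2,4}
  n6('cab'): parent n5 fail=0; on 'b' 0 → fail=1;  out ∅∪{2}={2}
  n10('bbc'): parent n2 fail=1; on 'c' 1→0 → fail=4;  out ∅∪∅=∅
  n7('caba'): parent n6 fail=1; on 'a' 1→0 → fail=0;  out ∅∪∅=∅
  n11('bbca'): parent n10 fail=4; on 'a' 4 → fail=5;  out ∅∪∅=∅
  n8('cabac'): parent n7 fail=0; on 'c' 0 → fail=4;  out ∅∪∅=∅
  n12('bbcab'): parent n11 fail=5; on 'b' 5 → fail=6;  out ∅∪{2}={2}
  n9('cabacc'): parent n8 fail=4; on 'c' 4→0 → fail=4;  out {1}∪∅={1}
  n13('bbcabb'): parent n12 fail=6; on 'b' 6→1 → fail=2;  out {3}∪{2,4}={2,3,4}

Text stream:
[0] read 'b'  n0⇒n1  → match P2@[0:0]
[1] read 'b'  n1⇒n2  → match P2@[1:1],P4@[0:1]
[2] read 'b'  n2⇒n3  → match P0@[0:2],P2@[2:2],P4@[1:2]
[3] read 'a'  n3⇒n0 ·f
[4] read 'b'  n0⇒n1  → match P2@[4:4]
[5] read 'b'  n1⇒n2  → match P2@[5:5],P4@[4:5]
[6] read 'a'  n2⇒n0 ·f
[7] read 'b'  n0⇒n1  → match P2@[7:7]
[8] read 'c'  n1⇒n4 ·f
[9] read 'b'  n4⇒n1 ·f  → match P2@[9:9]
[10] read 'b'  n1⇒n2  → match P2@[10:10],P4@[9:10]
[11] read 'a'  n2⇒n0 ·f
[12] read 'b'  n0⇒n1  → match P2@[12:12]
[13] read 'b'  n1⇒n2  → match P2@[13:13],P4@[12:13]
[14] read 'b'  n2⇒n3  → match P0@[12:14],P2@[14:14],P4@[13:14]
[15] read 'c'  n3⇒n10 ·f
[16] read 'a'  n10⇒n11
[17] read 'b'  n11⇒n12  → match P2@[17:17]
[18] read 'b'  n12⇒n13  → match P2@[18:18],P3@[13:18],P4@[17:18]
[19] read 'b'  n13⇒n3 ·f  → match P0@[17:19],P2@[19:19],P4@[18:19]
[20] read 'b'  n3⇒n3 ·f  → match P0@[18:20],P2@[20:20],P4@[19:20]
[21] read 'b'  n3⇒n3 ·f  → match P0@[19:21],P2@[21:21],P4@[20:21]
[22] read 'b'  n3⇒n3 ·f  → match P0@[20:22],P2@[22:22],P4@[21:22]
[23] read 'c'  n3⇒n10 ·f
[24] read 'c'  n10⇒n4 ·f
[25] read 'c'  n4⇒n4 ·f
[26] read 'c'  n4⇒n4 ·f
[27] read 'b'  n4⇒n1 ·f  → match P2@[27:27]
[28] read 'b'  n1⇒n2  → match P2@[28:28],P4@[27:28]
[29] read 'b'  n2⇒n3  → match P0@[27:29],P2@[29:29],P4@[28:29]
[30] read 'b'  n3⇒n3 ·f  → match P0@[28:30],P2@[30:30],P4@[29:30]
[31] read 'b'  n3⇒n3 ·f  → match P0@[29:31],P2@[31:31],P4@[30:31]
[32] read 'c'  n3⇒n10 ·f
[33] read 'b'  n10⇒n1 ·f  → match P2@[33:33]
[34] read 'c'  n1⇒n4 ·f
[35] read 'c'  n4⇒n4 ·f
[36] read 'c'  n4⇒n4 ·f
[37] read 'b'  n4⇒n1 ·f  → match P2@[37:37]
[38] read 'b'  n1⇒n2  → match P2@[38:38],P4@[37:38]
[39] read 'b'  n2⇒n3  → match P0@[37:39],P2@[39:39],P4@[38:39]
[40] read 'b'  n3⇒n3 ·f  → match P0@[38:40],P2@[40:40],P4@[39:40]

Matches: [[0,2],[1,2],[1,4],[2,0],[2,2],[2,4],[4,2],[5,2],[5,4],[7,2],[9,2],[10,2],[10,4],[12,2],[13,2],[13,4],[14,0],[14,2],[14,4],[17,2],[18,2],[18,3],[18,4],[19,0],[19,2],[19,4],[20,0],[20,2],[20,4],[21,0],[21,2],[21,4],[22,0],[22,2],[22,4],[27,2],[28,2],[28,4],[29,0],[29,2],[29,4],[30,0],[30,2],[30,4],[31,0],[31,2],[31,4],[33,2],[37,2],[38,2],[38,4],[39,0],[39,2],[39,4],[40,0],[40,2],[40,4]]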